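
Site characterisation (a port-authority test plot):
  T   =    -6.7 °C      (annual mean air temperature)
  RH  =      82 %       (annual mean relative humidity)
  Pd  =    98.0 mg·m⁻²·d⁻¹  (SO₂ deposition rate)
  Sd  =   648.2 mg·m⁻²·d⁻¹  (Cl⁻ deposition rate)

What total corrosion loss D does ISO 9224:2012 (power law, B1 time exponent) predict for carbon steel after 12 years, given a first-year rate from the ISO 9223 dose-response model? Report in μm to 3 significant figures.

D(12) = 267 μm

carbon steel: T≤10 °C ⇒ hinge +0.150·(-6.7−10) = -2.5050
  sulphur-dioxide contribution → 8.086 μm/a
  chloride contribution → 64.67 μm/a
  ⇒ r_corr(carbon steel) = 72.75 μm/a
Long-term exponent b (ISO 9224 Table 2, B1) = 0.523
  D(12) = 72.75 × 12^0.523 = 72.75 × 3.668 = 266.8 μm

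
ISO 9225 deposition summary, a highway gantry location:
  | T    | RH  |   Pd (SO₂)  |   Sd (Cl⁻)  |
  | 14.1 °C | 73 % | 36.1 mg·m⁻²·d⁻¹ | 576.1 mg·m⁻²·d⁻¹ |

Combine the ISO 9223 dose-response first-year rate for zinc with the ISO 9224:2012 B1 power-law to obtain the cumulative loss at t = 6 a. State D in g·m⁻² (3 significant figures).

zinc: temperature factor f = -0.071·(4.1) = -0.2911
  SO₂ term: 0.0129·36.1^0.44·exp(0.046·73-0.2911) = 1.342
  Cl⁻ term: 0.0175·576.1^0.57·exp(0.008·73+0.085·14.1) = 3.896
  sum: 1.342 + 3.896 → r_corr = 5.239 μm/a
Long-term exponent b (ISO 9224 Table 2, B1) = 0.813
  D(6) = 5.239 × 6^0.813 = 5.239 × 4.292 = 22.48 μm
  Mass loss = 22.48 μm × 7.14 g/cm³ = 160.5 g·m⁻²

D(6) = 161 g·m⁻²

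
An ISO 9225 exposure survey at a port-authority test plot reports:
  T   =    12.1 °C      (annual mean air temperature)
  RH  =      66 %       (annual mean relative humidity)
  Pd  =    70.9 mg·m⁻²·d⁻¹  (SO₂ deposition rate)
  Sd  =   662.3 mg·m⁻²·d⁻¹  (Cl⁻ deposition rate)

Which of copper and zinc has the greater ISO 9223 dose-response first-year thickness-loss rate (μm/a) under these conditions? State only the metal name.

copper: temperature factor f = -0.080·(2.1) = -0.1680
  SO₂ term: 0.0053·70.9^0.26·exp(0.059·66-0.1680) = 0.6662
  Sd branch = 0.01025·Sd^0.27·e^(0.036·RH+0.049·T) = 1.153 μm/a
  sum: 0.6662 + 1.153 → r_corr = 1.819 μm/a
zinc: temperature factor f = -0.071·(2.1) = -0.1491
  Pd branch = 0.0129·Pd^0.44·e^(0.046·RH+f) = 1.509 μm/a
  Sd branch = 0.0175·Sd^0.57·e^(0.008·RH+0.085·T) = 3.365 μm/a
  sum: 1.509 + 3.365 → r_corr = 4.874 μm/a
Ordering by μm/a: zinc (4.87) > copper (1.82)

zinc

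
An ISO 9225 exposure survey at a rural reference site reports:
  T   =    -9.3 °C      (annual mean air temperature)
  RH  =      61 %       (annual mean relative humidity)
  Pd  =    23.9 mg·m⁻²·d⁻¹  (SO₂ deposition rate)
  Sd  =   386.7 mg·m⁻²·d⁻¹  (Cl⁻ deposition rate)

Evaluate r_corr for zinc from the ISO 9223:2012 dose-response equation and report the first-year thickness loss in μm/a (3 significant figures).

r_corr = 0.800 μm/a

zinc: T≤10 °C ⇒ hinge +0.038·(-9.3−10) = -0.7334
  sulphur-dioxide contribution → 0.4142 μm/a
  chloride contribution → 0.3859 μm/a
  ⇒ r_corr(zinc) = 0.8001 μm/a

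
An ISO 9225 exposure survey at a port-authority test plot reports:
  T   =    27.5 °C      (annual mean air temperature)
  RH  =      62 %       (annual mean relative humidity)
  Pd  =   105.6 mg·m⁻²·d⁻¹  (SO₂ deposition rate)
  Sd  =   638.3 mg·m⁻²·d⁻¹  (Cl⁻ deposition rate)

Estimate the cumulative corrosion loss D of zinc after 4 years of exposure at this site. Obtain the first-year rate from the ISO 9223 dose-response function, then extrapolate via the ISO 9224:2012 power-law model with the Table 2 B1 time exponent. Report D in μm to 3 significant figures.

D(4) = 38.0 μm

zinc: f(T) = -0.071·(T−10) [T>10 °C] = -1.2425
  sulphur-dioxide contribution → 0.5012 μm/a
  chloride contribution → 11.82 μm/a
  ⇒ r_corr(zinc) = 12.32 μm/a
ISO 9224: D(t) = r_corr · t^b with b = 0.813 (zinc, B1)
  D(4) = 12.32 × 4^0.813 = 12.32 × 3.087 = 38.02 μm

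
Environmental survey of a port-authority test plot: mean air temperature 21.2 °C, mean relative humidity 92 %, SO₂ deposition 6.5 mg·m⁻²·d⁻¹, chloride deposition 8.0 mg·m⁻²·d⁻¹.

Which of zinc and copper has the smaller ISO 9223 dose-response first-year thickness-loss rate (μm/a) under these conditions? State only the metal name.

zinc: f(T) = -0.071·(T−10) [T>10 °C] = -0.7952
  SO₂ term: 0.0129·6.5^0.44·exp(0.046·92-0.7952) = 0.9138
  Cl⁻ term: 0.0175·8.0^0.57·exp(0.008·92+0.085·21.2) = 0.7245
  r_corr = 0.9138 + 0.7245 = 1.638 μm/a
copper: T>10 °C ⇒ hinge -0.080·(21.2−10) = -0.8960
  Pd branch = 0.0053·Pd^0.26·e^(0.059·RH+f) = 0.8014 μm/a
  Cl⁻ term: 0.01025·8.0^0.27·exp(0.036·92+0.049·21.2) = 1.393
  r_corr = 0.8014 + 1.393 = 2.195 μm/a
Ordering by μm/a: copper (2.19) > zinc (1.64)

zinc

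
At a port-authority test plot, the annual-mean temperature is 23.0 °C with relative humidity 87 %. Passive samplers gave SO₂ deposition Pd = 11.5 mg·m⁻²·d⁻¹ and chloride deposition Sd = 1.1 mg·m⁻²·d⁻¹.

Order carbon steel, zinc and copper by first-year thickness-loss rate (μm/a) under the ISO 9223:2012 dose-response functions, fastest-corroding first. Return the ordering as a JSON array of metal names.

carbon steel: temperature factor f = -0.054·(13.0) = -0.7020
  Pd branch = 1.77·Pd^0.52·e^(0.02·RH+f) = 17.8 μm/a
  Cl⁻ term: 0.102·1.1^0.62·exp(0.033·87+0.04·23.0) = 4.794
  r_corr = 17.8 + 4.794 = 22.59 μm/a
zinc: T>10 °C ⇒ hinge -0.071·(23.0−10) = -0.9230
  SO₂ term: 0.0129·11.5^0.44·exp(0.046·87-0.9230) = 0.8213
  Cl⁻ term: 0.0175·1.1^0.57·exp(0.008·87+0.085·23.0) = 0.2618
  sum: 0.8213 + 0.2618 → r_corr = 1.083 μm/a
copper: temperature factor f = -0.080·(13.0) = -1.0400
  SO₂ term: 0.0053·11.5^0.26·exp(0.059·87-1.0400) = 0.5993
  Sd branch = 0.01025·Sd^0.27·e^(0.036·RH+0.049·T) = 0.744 μm/a
  sum: 0.5993 + 0.744 → r_corr = 1.343 μm/a
Ordering by μm/a: carbon steel (22.6) > copper (1.34) > zinc (1.08)

["carbon steel", "copper", "zinc"]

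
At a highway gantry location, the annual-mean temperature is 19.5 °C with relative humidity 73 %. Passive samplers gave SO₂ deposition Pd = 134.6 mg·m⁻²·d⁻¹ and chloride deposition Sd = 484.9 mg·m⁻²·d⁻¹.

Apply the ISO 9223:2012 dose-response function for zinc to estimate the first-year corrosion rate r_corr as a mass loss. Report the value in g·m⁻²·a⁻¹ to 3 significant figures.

r_corr = 51.6 g·m⁻²·a⁻¹

zinc: f(T) = -0.071·(T−10) [T>10 °C] = -0.6745
  SO₂ term: 0.0129·134.6^0.44·exp(0.046·73-0.6745) = 1.632
  Cl⁻ term: 0.0175·484.9^0.57·exp(0.008·73+0.085·19.5) = 5.589
  sum: 1.632 + 5.589 → r_corr = 7.221 μm/a
Convert to mass loss: 7.221 μm/a × 7.14 g/cm³ = 51.56 g·m⁻²·a⁻¹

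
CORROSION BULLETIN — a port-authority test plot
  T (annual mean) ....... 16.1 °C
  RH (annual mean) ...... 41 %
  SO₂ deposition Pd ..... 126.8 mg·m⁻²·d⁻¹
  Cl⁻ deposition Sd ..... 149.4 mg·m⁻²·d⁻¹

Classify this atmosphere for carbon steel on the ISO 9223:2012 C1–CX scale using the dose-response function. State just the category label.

C4

carbon steel: T>10 °C ⇒ hinge -0.054·(16.1−10) = -0.3294
  sulphur-dioxide contribution → 35.86 μm/a
  chloride contribution → 16.75 μm/a
  total first-year rate 52.61 μm/a
52.6 μm/a falls in (50, 80] for carbon steel → category C4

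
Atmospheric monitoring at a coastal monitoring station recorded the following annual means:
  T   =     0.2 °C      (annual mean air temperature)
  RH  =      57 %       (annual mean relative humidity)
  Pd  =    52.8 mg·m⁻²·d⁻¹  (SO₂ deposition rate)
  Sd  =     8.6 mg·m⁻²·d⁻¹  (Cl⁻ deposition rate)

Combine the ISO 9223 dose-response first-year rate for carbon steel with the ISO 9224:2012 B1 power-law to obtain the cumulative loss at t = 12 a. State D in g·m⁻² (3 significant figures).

D(12) = 362 g·m⁻²

carbon steel: T≤10 °C ⇒ hinge +0.150·(0.2−10) = -1.4700
  SO₂ term: 1.77·52.8^0.52·exp(0.02·57-1.4700) = 10.01
  Cl⁻ term: 0.102·8.6^0.62·exp(0.033·57+0.04·0.2) = 2.561
  r_corr = 10.01 + 2.561 = 12.57 μm/a
Long-term exponent b (ISO 9224 Table 2, B1) = 0.523
  D(12) = 12.57 × 12^0.523 = 12.57 × 3.668 = 46.11 μm
  Mass loss = 46.11 μm × 7.85 g/cm³ = 361.9 g·m⁻²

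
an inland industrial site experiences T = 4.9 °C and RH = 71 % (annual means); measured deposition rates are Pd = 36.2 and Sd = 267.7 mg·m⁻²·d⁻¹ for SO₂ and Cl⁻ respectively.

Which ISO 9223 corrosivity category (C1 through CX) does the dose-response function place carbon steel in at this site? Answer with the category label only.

carbon steel: temperature factor f = +0.150·(-5.1) = -0.7650
  SO₂ term: 1.77·36.2^0.52·exp(0.02·71-0.7650) = 22.03
  Sd branch = 0.102·Sd^0.62·e^(0.033·RH+0.04·T) = 41.34 μm/a
  sum: 22.03 + 41.34 → r_corr = 63.37 μm/a
63.4 μm/a falls in (50, 80] for carbon steel → category C4

C4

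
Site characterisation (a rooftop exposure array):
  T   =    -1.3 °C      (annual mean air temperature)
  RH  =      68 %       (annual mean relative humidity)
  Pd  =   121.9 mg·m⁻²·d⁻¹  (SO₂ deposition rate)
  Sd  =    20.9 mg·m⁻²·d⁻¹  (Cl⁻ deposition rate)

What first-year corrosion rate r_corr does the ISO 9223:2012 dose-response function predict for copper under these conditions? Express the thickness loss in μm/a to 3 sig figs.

copper: temperature factor f = +0.126·(-11.3) = -1.4238
  sulphur-dioxide contribution → 0.2459 μm/a
  chloride contribution → 0.2527 μm/a
  ⇒ r_corr(copper) = 0.4986 μm/a

r_corr = 0.499 μm/a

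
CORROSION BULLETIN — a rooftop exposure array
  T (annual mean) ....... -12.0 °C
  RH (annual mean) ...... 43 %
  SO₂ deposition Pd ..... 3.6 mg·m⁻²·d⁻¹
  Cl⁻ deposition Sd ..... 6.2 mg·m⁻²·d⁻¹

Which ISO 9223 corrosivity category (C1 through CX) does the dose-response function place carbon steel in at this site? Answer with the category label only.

carbon steel: temperature factor f = +0.150·(-22.0) = -3.3000
  SO₂ term: 1.77·3.6^0.52·exp(0.02·43-3.3000) = 0.3003
  Cl⁻ term: 0.102·6.2^0.62·exp(0.033·43+0.04·-12.0) = 0.8085
  r_corr = 0.3003 + 0.8085 = 1.109 μm/a
ISO 9223 Table 2 (carbon steel): 0 < 1.11 ≤ 1.3 μm/a ⇒ C1

C1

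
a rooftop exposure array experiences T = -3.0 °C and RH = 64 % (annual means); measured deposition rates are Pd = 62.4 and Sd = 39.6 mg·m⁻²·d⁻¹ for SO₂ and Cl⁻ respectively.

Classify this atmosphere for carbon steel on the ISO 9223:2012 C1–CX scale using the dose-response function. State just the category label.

carbon steel: temperature factor f = +0.150·(-13.0) = -1.9500
  Pd branch = 1.77·Pd^0.52·e^(0.02·RH+f) = 7.771 μm/a
  Sd branch = 0.102·Sd^0.62·e^(0.033·RH+0.04·T) = 7.316 μm/a
  sum: 7.771 + 7.316 → r_corr = 15.09 μm/a
15.1 μm/a falls in (1.3, 25] for carbon steel → category C2

C2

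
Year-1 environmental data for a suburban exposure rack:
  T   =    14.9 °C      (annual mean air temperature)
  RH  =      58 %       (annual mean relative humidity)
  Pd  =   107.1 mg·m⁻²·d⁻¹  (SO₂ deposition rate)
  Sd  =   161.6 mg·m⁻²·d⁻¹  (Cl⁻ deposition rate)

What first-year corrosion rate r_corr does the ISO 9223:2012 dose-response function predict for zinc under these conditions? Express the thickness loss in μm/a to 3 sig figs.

zinc: f(T) = -0.071·(T−10) [T>10 °C] = -0.3479
  Pd branch = 0.0129·Pd^0.44·e^(0.046·RH+f) = 1.026 μm/a
  Cl⁻ term: 0.0175·161.6^0.57·exp(0.008·58+0.085·14.9) = 1.792
  r_corr = 1.026 + 1.792 = 2.819 μm/a

r_corr = 2.82 μm/a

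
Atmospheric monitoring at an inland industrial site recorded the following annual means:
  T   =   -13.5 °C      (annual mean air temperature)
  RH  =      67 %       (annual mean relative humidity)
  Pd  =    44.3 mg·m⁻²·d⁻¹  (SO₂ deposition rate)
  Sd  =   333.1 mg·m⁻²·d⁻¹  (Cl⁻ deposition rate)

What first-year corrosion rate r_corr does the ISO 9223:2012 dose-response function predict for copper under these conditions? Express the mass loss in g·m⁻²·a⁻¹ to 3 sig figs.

r_corr = 2.88 g·m⁻²·a⁻¹

copper: temperature factor f = +0.126·(-23.5) = -2.9610
  Pd branch = 0.0053·Pd^0.26·e^(0.059·RH+f) = 0.0383 μm/a
  Cl⁻ term: 0.01025·333.1^0.27·exp(0.036·67+0.049·-13.5) = 0.2832
  sum: 0.0383 + 0.2832 → r_corr = 0.3215 μm/a
Convert to mass loss: 0.3215 μm/a × 8.96 g/cm³ = 2.88 g·m⁻²·a⁻¹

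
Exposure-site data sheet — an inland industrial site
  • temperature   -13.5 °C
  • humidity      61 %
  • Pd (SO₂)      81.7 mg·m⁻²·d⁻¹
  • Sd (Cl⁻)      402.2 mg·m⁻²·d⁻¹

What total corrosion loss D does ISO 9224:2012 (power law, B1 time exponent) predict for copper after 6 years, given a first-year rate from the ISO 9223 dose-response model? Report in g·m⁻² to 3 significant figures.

D(6) = 8.04 g·m⁻²

copper: T≤10 °C ⇒ hinge +0.126·(-13.5−10) = -2.9610
  SO₂ term: 0.0053·81.7^0.26·exp(0.059·61-2.9610) = 0.03152
  Cl⁻ term: 0.01025·402.2^0.27·exp(0.036·61+0.049·-13.5) = 0.2401
  r_corr = 0.03152 + 0.2401 = 0.2716 μm/a
Power-law: D(6) = r_corr · 6^0.667
  D(6) = 0.2716 × 6^0.667 = 0.2716 × 3.304 = 0.8973 μm
  Mass loss = 0.8973 μm × 8.96 g/cm³ = 8.04 g·m⁻²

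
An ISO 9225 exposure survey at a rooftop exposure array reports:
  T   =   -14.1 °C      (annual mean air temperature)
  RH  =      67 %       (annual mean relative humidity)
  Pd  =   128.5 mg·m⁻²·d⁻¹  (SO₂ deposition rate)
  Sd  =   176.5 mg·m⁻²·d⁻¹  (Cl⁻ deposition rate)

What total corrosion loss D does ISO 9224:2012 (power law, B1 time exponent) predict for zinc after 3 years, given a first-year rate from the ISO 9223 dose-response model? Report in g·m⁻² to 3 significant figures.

zinc: f(T) = +0.038·(T−10) [T≤10 °C] = -0.9158
  SO₂ term: 0.0129·128.5^0.44·exp(0.046·67-0.9158) = 0.9534
  Cl⁻ term: 0.0175·176.5^0.57·exp(0.008·67+0.085·-14.1) = 0.1722
  r_corr = 0.9534 + 0.1722 = 1.126 μm/a
ISO 9224: D(t) = r_corr · t^b with b = 0.813 (zinc, B1)
  D(3) = 1.126 × 3^0.813 = 1.126 × 2.443 = 2.75 μm
  Mass loss = 2.75 μm × 7.14 g/cm³ = 19.63 g·m⁻²

D(3) = 19.6 g·m⁻²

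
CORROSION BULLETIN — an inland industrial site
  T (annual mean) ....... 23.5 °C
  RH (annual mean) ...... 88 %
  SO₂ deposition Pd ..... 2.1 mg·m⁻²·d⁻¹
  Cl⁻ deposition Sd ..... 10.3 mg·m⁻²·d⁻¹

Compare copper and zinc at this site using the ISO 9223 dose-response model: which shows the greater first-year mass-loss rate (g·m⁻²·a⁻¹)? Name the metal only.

copper: T>10 °C ⇒ hinge -0.080·(23.5−10) = -1.0800
  sulphur-dioxide contribution → 0.3925 μm/a
  chloride contribution → 1.446 μm/a
  total first-year rate 1.838 μm/a
  mass loss = 1.838 μm/a × 8.96 g/cm³ = 16.47 g·m⁻²·a⁻¹
zinc: temperature factor f = -0.071·(13.5) = -0.9585
  sulphur-dioxide contribution → 0.3928 μm/a
  chloride contribution → 0.9854 μm/a
  ⇒ r_corr(zinc) = 1.378 μm/a
  mass loss = 1.378 μm/a × 7.14 g/cm³ = 9.84 g·m⁻²·a⁻¹
Ordering by g·m⁻²·a⁻¹: copper (16.5) > zinc (9.84)

copper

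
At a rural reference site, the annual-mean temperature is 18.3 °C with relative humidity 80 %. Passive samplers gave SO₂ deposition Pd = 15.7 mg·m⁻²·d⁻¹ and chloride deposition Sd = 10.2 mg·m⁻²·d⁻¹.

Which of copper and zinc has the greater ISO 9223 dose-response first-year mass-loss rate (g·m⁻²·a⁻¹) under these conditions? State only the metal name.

copper

copper: T>10 °C ⇒ hinge -0.080·(18.3−10) = -0.6640
  sulphur-dioxide contribution → 0.6262 μm/a
  chloride contribution → 0.838 μm/a
  total first-year rate 1.464 μm/a
  mass loss = 1.464 μm/a × 8.96 g/cm³ = 13.12 g·m⁻²·a⁻¹
zinc: temperature factor f = -0.071·(8.3) = -0.5893
  sulphur-dioxide contribution → 0.9529 μm/a
  chloride contribution → 0.5908 μm/a
  ⇒ r_corr(zinc) = 1.544 μm/a
  mass loss = 1.544 μm/a × 7.14 g/cm³ = 11.02 g·m⁻²·a⁻¹
Ordering by g·m⁻²·a⁻¹: copper (13.1) > zinc (11)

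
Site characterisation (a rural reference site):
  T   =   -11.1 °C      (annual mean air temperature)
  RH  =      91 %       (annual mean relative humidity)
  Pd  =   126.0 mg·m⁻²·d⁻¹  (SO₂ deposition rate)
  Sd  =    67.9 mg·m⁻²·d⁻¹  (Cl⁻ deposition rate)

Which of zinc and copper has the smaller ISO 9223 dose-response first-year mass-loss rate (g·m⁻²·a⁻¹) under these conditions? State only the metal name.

zinc: T≤10 °C ⇒ hinge +0.038·(-11.1−10) = -0.8018
  Pd branch = 0.0129·Pd^0.44·e^(0.046·RH+f) = 3.195 μm/a
  Cl⁻ term: 0.0175·67.9^0.57·exp(0.008·91+0.085·-11.1) = 0.1562
  sum: 3.195 + 0.1562 → r_corr = 3.351 μm/a
  mass loss = 3.351 μm/a × 7.14 g/cm³ = 23.93 g·m⁻²·a⁻¹
copper: f(T) = +0.126·(T−10) [T≤10 °C] = -2.6586
  SO₂ term: 0.0053·126.0^0.26·exp(0.059·91-2.6586) = 0.2802
  Cl⁻ term: 0.01025·67.9^0.27·exp(0.036·91+0.049·-11.1) = 0.4919
  sum: 0.2802 + 0.4919 → r_corr = 0.7721 μm/a
  mass loss = 0.7721 μm/a × 8.96 g/cm³ = 6.918 g·m⁻²·a⁻¹
Ordering by g·m⁻²·a⁻¹: zinc (23.9) > copper (6.92)

copper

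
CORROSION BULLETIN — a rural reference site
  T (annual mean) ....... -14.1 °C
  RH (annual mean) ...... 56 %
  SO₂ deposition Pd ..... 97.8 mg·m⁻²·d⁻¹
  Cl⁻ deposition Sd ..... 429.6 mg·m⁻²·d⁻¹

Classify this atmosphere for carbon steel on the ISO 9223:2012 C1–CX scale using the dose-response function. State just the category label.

C2

carbon steel: f(T) = +0.150·(T−10) [T≤10 °C] = -3.6150
  sulphur-dioxide contribution → 1.583 μm/a
  chloride contribution → 15.8 μm/a
  ⇒ r_corr(carbon steel) = 17.39 μm/a
17.4 μm/a falls in (1.3, 25] for carbon steel → category C2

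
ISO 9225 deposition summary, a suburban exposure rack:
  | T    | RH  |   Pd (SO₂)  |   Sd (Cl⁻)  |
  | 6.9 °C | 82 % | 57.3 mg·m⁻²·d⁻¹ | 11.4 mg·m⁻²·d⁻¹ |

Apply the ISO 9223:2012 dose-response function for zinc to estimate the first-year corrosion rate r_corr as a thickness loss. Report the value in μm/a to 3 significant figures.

zinc: temperature factor f = +0.038·(-3.1) = -0.1178
  SO₂ term: 0.0129·57.3^0.44·exp(0.046·82-0.1178) = 2.959
  Sd branch = 0.0175·Sd^0.57·e^(0.008·RH+0.085·T) = 0.2427 μm/a
  r_corr = 2.959 + 0.2427 = 3.202 μm/a

r_corr = 3.20 μm/a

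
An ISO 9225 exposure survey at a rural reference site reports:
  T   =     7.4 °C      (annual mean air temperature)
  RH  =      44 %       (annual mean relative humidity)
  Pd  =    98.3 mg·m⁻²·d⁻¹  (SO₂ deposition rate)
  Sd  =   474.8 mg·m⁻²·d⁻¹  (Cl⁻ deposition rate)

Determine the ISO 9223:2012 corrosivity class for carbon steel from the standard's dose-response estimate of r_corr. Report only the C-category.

C4

carbon steel: T≤10 °C ⇒ hinge +0.150·(7.4−10) = -0.3900
  Pd branch = 1.77·Pd^0.52·e^(0.02·RH+f) = 31.4 μm/a
  Sd branch = 0.102·Sd^0.62·e^(0.033·RH+0.04·T) = 26.74 μm/a
  sum: 31.4 + 26.74 → r_corr = 58.14 μm/a
58.1 μm/a falls in (50, 80] for carbon steel → category C4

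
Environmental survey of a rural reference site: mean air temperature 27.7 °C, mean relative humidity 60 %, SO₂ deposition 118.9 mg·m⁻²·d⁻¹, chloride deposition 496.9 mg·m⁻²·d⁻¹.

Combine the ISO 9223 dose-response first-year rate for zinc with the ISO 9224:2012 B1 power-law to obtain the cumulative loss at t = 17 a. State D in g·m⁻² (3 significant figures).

D(17) = 767 g·m⁻²

zinc: T>10 °C ⇒ hinge -0.071·(27.7−10) = -1.2567
  sulphur-dioxide contribution → 0.4748 μm/a
  chloride contribution → 10.25 μm/a
  total first-year rate 10.73 μm/a
ISO 9224: D(t) = r_corr · t^b with b = 0.813 (zinc, B1)
  D(17) = 10.73 × 17^0.813 = 10.73 × 10.01 = 107.4 μm
  Mass loss = 107.4 μm × 7.14 g/cm³ = 766.7 g·m⁻²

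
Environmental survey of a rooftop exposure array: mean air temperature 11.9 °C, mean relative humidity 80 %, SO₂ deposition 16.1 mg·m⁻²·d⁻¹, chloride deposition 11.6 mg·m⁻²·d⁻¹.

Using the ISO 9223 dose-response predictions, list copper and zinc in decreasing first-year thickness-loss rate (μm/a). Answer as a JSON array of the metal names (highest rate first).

copper: f(T) = -0.080·(T−10) [T>10 °C] = -0.1520
  Pd branch = 0.0053·Pd^0.26·e^(0.059·RH+f) = 1.052 μm/a
  Sd branch = 0.01025·Sd^0.27·e^(0.036·RH+0.049·T) = 0.6341 μm/a
  r_corr = 1.052 + 0.6341 = 1.686 μm/a
zinc: T>10 °C ⇒ hinge -0.071·(11.9−10) = -0.1349
  SO₂ term: 0.0129·16.1^0.44·exp(0.046·80-0.1349) = 1.518
  Cl⁻ term: 0.0175·11.6^0.57·exp(0.008·80+0.085·11.9) = 0.369
  r_corr = 1.518 + 0.369 = 1.887 μm/a
Ordering by μm/a: zinc (1.89) > copper (1.69)

["zinc", "copper"]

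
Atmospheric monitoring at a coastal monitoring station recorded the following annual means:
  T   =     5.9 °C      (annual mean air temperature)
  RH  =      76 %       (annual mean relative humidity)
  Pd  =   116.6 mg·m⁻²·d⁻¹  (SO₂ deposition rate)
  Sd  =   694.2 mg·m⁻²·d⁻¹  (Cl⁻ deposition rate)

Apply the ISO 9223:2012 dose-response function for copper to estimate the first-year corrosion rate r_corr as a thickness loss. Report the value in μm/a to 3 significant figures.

copper: f(T) = +0.126·(T−10) [T≤10 °C] = -0.5166
  Pd branch = 0.0053·Pd^0.26·e^(0.059·RH+f) = 0.9652 μm/a
  Sd branch = 0.01025·Sd^0.27·e^(0.036·RH+0.049·T) = 1.235 μm/a
  r_corr = 0.9652 + 1.235 = 2.2 μm/a

r_corr = 2.20 μm/a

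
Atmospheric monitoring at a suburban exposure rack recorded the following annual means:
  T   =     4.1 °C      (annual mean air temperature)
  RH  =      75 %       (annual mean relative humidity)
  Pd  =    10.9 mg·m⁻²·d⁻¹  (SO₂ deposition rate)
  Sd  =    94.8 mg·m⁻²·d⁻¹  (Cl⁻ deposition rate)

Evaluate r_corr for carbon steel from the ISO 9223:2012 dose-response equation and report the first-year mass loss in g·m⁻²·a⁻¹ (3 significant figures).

r_corr = 277 g·m⁻²·a⁻¹

carbon steel: f(T) = +0.150·(T−10) [T≤10 °C] = -0.8850
  SO₂ term: 1.77·10.9^0.52·exp(0.02·75-0.8850) = 11.34
  Cl⁻ term: 0.102·94.8^0.62·exp(0.033·75+0.04·4.1) = 24.01
  sum: 11.34 + 24.01 → r_corr = 35.34 μm/a
Convert to mass loss: 35.34 μm/a × 7.85 g/cm³ = 277.5 g·m⁻²·a⁻¹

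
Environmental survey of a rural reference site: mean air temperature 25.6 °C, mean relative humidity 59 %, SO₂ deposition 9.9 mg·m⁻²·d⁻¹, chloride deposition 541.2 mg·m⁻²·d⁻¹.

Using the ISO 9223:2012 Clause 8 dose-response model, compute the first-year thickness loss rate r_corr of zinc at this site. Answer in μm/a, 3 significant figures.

zinc: temperature factor f = -0.071·(15.6) = -1.1076
  sulphur-dioxide contribution → 0.1763 μm/a
  chloride contribution → 8.934 μm/a
  total first-year rate 9.111 μm/a

r_corr = 9.11 μm/a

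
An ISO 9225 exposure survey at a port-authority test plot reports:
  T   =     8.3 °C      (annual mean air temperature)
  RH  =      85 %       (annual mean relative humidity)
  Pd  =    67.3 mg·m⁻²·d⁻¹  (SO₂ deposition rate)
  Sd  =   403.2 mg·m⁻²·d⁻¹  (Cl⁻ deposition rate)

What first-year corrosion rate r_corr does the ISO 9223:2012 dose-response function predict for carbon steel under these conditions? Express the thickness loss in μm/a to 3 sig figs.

carbon steel: temperature factor f = +0.150·(-1.7) = -0.2550
  SO₂ term: 1.77·67.3^0.52·exp(0.02·85-0.2550) = 67
  Cl⁻ term: 0.102·403.2^0.62·exp(0.033·85+0.04·8.3) = 96.92
  r_corr = 67 + 96.92 = 163.9 μm/a

r_corr = 164 μm/a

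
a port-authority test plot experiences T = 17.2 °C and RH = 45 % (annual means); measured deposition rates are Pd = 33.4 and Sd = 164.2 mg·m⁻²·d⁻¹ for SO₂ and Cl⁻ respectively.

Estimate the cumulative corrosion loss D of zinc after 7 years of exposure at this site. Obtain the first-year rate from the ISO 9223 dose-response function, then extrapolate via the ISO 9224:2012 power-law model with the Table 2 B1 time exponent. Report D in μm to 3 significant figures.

D(7) = 11.0 μm

zinc: f(T) = -0.071·(T−10) [T>10 °C] = -0.5112
  SO₂ term: 0.0129·33.4^0.44·exp(0.046·45-0.5112) = 0.2871
  Cl⁻ term: 0.0175·164.2^0.57·exp(0.008·45+0.085·17.2) = 1.982
  r_corr = 0.2871 + 1.982 = 2.269 μm/a
Long-term exponent b (ISO 9224 Table 2, B1) = 0.813
  D(7) = 2.269 × 7^0.813 = 2.269 × 4.865 = 11.04 μm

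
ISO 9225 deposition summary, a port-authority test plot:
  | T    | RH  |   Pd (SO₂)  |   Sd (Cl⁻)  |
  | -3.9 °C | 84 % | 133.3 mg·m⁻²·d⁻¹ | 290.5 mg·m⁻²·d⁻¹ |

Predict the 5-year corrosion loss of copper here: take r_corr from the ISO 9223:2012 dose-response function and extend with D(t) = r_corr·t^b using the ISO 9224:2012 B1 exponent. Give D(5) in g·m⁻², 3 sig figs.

D(5) = 33.3 g·m⁻²

copper: f(T) = +0.126·(T−10) [T≤10 °C] = -1.7514
  SO₂ term: 0.0053·133.3^0.26·exp(0.059·84-1.7514) = 0.4661
  Cl⁻ term: 0.01025·290.5^0.27·exp(0.036·84+0.049·-3.9) = 0.8055
  sum: 0.4661 + 0.8055 → r_corr = 1.272 μm/a
Power-law: D(5) = r_corr · 5^0.667
  D(5) = 1.272 × 5^0.667 = 1.272 × 2.926 = 3.72 μm
  Mass loss = 3.72 μm × 8.96 g/cm³ = 33.33 g·m⁻²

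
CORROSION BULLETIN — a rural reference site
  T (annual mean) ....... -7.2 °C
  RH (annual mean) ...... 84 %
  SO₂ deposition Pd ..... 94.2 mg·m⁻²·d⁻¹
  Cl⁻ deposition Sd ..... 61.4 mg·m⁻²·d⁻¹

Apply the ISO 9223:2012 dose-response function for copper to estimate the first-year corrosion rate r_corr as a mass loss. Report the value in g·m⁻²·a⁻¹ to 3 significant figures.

r_corr = 6.55 g·m⁻²·a⁻¹

copper: f(T) = +0.126·(T−10) [T≤10 °C] = -2.1672
  Pd branch = 0.0053·Pd^0.26·e^(0.059·RH+f) = 0.281 μm/a
  Sd branch = 0.01025·Sd^0.27·e^(0.036·RH+0.049·T) = 0.4504 μm/a
  r_corr = 0.281 + 0.4504 = 0.7314 μm/a
Convert to mass loss: 0.7314 μm/a × 8.96 g/cm³ = 6.553 g·m⁻²·a⁻¹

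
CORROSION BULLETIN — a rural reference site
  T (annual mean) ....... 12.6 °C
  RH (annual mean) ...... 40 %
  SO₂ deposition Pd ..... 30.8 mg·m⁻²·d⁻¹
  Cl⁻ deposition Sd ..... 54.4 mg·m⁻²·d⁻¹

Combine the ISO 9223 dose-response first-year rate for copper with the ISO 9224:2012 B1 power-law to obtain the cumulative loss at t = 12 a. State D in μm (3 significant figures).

copper: f(T) = -0.080·(T−10) [T>10 °C] = -0.2080
  sulphur-dioxide contribution → 0.1111 μm/a
  chloride contribution → 0.236 μm/a
  ⇒ r_corr(copper) = 0.3471 μm/a
ISO 9224: D(t) = r_corr · t^b with b = 0.667 (copper, B1)
  D(12) = 0.3471 × 12^0.667 = 0.3471 × 5.246 = 1.821 μm

D(12) = 1.82 μm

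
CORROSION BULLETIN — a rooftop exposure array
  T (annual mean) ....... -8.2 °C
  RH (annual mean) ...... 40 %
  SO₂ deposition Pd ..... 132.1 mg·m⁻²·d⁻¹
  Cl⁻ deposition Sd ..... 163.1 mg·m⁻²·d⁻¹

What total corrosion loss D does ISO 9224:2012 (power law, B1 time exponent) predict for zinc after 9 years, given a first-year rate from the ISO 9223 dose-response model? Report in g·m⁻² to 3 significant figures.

D(9) = 24.2 g·m⁻²

zinc: temperature factor f = +0.038·(-18.2) = -0.6916
  SO₂ term: 0.0129·132.1^0.44·exp(0.046·40-0.6916) = 0.3488
  Cl⁻ term: 0.0175·163.1^0.57·exp(0.008·40+0.085·-8.2) = 0.219
  r_corr = 0.3488 + 0.219 = 0.5677 μm/a
ISO 9224: D(t) = r_corr · t^b with b = 0.813 (zinc, B1)
  D(9) = 0.5677 × 9^0.813 = 0.5677 × 5.968 = 3.388 μm
  Mass loss = 3.388 μm × 7.14 g/cm³ = 24.19 g·m⁻²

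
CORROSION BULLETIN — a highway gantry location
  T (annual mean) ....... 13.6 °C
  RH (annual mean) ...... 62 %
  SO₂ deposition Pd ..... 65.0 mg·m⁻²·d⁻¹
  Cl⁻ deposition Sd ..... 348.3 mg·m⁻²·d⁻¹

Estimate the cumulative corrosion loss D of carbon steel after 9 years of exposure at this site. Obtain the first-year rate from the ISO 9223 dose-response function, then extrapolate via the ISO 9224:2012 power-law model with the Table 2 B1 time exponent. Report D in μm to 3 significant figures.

D(9) = 301 μm

carbon steel: T>10 °C ⇒ hinge -0.054·(13.6−10) = -0.1944
  sulphur-dioxide contribution → 44.14 μm/a
  chloride contribution → 51.22 μm/a
  total first-year rate 95.35 μm/a
Long-term exponent b (ISO 9224 Table 2, B1) = 0.523
  D(9) = 95.35 × 9^0.523 = 95.35 × 3.156 = 300.9 μm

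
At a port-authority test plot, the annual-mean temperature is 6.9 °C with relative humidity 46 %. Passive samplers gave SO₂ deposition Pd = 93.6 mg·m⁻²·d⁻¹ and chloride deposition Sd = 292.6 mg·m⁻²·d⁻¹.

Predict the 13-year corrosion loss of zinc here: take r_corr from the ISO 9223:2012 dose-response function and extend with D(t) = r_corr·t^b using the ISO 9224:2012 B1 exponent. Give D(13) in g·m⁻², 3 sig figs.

D(13) = 107 g·m⁻²

zinc: T≤10 °C ⇒ hinge +0.038·(6.9−10) = -0.1178
  sulphur-dioxide contribution → 0.7011 μm/a
  chloride contribution → 1.157 μm/a
  total first-year rate 1.858 μm/a
Power-law: D(13) = r_corr · 13^0.813
  D(13) = 1.858 × 13^0.813 = 1.858 × 8.047 = 14.95 μm
  Mass loss = 14.95 μm × 7.14 g/cm³ = 106.8 g·m⁻²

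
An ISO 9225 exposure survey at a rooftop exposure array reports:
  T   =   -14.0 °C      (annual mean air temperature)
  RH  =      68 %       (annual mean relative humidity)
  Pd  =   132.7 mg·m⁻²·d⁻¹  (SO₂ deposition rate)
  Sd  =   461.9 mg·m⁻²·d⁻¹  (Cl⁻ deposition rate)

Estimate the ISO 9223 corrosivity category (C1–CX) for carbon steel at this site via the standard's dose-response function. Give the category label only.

C3

carbon steel: temperature factor f = +0.150·(-24.0) = -3.6000
  SO₂ term: 1.77·132.7^0.52·exp(0.02·68-3.6000) = 2.394
  Cl⁻ term: 0.102·461.9^0.62·exp(0.033·68+0.04·-14.0) = 24.66
  r_corr = 2.394 + 24.66 = 27.05 μm/a
Category bounds: 25…50 μm/a bracket r_corr ⇒ C3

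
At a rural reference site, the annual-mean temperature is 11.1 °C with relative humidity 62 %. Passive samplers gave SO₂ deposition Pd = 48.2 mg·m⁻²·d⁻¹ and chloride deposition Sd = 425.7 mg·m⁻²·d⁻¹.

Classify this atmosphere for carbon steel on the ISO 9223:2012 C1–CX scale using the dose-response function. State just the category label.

carbon steel: temperature factor f = -0.054·(1.1) = -0.0594
  SO₂ term: 1.77·48.2^0.52·exp(0.02·62-0.0594) = 43.24
  Sd branch = 0.102·Sd^0.62·e^(0.033·RH+0.04·T) = 52.49 μm/a
  sum: 43.24 + 52.49 → r_corr = 95.73 μm/a
ISO 9223 Table 2 (carbon steel): 80 < 95.7 ≤ 200 μm/a ⇒ C5

C5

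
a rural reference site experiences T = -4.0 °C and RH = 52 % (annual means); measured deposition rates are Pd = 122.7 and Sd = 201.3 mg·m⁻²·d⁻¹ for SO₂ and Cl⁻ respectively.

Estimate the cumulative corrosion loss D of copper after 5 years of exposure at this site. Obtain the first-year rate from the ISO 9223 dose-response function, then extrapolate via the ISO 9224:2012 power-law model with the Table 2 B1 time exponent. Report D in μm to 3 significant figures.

copper: f(T) = +0.126·(T−10) [T≤10 °C] = -1.7640
  sulphur-dioxide contribution → 0.06819 μm/a
  chloride contribution → 0.2294 μm/a
  total first-year rate 0.2976 μm/a
Power-law: D(5) = r_corr · 5^0.667
  D(5) = 0.2976 × 5^0.667 = 0.2976 × 2.926 = 0.8707 μm

D(5) = 0.871 μm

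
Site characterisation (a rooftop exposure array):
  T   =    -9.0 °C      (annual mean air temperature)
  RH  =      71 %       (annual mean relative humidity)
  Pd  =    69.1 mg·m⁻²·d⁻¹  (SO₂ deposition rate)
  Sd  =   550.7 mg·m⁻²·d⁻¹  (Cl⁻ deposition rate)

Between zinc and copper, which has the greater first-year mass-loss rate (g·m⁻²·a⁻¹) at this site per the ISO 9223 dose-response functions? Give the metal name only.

zinc: temperature factor f = +0.038·(-19.0) = -0.7220
  Pd branch = 0.0129·Pd^0.44·e^(0.046·RH+f) = 1.059 μm/a
  Sd branch = 0.0175·Sd^0.57·e^(0.008·RH+0.085·T) = 0.5246 μm/a
  r_corr = 1.059 + 0.5246 = 1.583 μm/a
  mass loss = 1.583 μm/a × 7.14 g/cm³ = 11.31 g·m⁻²·a⁻¹
copper: T≤10 °C ⇒ hinge +0.126·(-9.0−10) = -2.3940
  SO₂ term: 0.0053·69.1^0.26·exp(0.059·71-2.3940) = 0.09596
  Sd branch = 0.01025·Sd^0.27·e^(0.036·RH+0.049·T) = 0.467 μm/a
  sum: 0.09596 + 0.467 → r_corr = 0.5629 μm/a
  mass loss = 0.5629 μm/a × 8.96 g/cm³ = 5.044 g·m⁻²·a⁻¹
Ordering by g·m⁻²·a⁻¹: zinc (11.3) > copper (5.04)

zinc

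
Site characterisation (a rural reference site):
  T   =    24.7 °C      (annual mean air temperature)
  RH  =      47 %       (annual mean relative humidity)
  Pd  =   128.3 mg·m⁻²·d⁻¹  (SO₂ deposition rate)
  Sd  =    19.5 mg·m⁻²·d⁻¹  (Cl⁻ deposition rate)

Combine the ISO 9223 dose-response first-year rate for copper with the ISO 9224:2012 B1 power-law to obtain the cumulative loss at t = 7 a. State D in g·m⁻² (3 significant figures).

D(7) = 16.7 g·m⁻²

copper: temperature factor f = -0.080·(14.7) = -1.1760
  Pd branch = 0.0053·Pd^0.26·e^(0.059·RH+f) = 0.09247 μm/a
  Cl⁻ term: 0.01025·19.5^0.27·exp(0.036·47+0.049·24.7) = 0.4164
  r_corr = 0.09247 + 0.4164 = 0.5088 μm/a
Power-law: D(7) = r_corr · 7^0.667
  D(7) = 0.5088 × 7^0.667 = 0.5088 × 3.662 = 1.863 μm
  Mass loss = 1.863 μm × 8.96 g/cm³ = 16.69 g·m⁻²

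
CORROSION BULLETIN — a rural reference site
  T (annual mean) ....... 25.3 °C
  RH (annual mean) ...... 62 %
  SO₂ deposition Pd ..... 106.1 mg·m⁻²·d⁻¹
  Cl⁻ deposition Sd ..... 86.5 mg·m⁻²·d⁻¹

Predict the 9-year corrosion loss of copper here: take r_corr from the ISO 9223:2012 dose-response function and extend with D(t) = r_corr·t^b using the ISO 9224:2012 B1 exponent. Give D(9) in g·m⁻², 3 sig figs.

copper: T>10 °C ⇒ hinge -0.080·(25.3−10) = -1.2240
  Pd branch = 0.0053·Pd^0.26·e^(0.059·RH+f) = 0.2033 μm/a
  Sd branch = 0.01025·Sd^0.27·e^(0.036·RH+0.049·T) = 1.1 μm/a
  r_corr = 0.2033 + 1.1 = 1.303 μm/a
Power-law: D(9) = r_corr · 9^0.667
  D(9) = 1.303 × 9^0.667 = 1.303 × 4.33 = 5.644 μm
  Mass loss = 5.644 μm × 8.96 g/cm³ = 50.57 g·m⁻²

D(9) = 50.6 g·m⁻²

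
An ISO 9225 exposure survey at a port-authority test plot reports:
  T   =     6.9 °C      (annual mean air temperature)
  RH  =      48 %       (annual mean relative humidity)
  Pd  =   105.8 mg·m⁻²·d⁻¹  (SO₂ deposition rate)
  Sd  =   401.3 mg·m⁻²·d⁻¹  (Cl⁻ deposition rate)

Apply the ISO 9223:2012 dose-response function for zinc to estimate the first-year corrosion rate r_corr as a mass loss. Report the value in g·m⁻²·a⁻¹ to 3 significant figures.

zinc: T≤10 °C ⇒ hinge +0.038·(6.9−10) = -0.1178
  SO₂ term: 0.0129·105.8^0.44·exp(0.046·48-0.1178) = 0.8112
  Sd branch = 0.0175·Sd^0.57·e^(0.008·RH+0.085·T) = 1.408 μm/a
  r_corr = 0.8112 + 1.408 = 2.219 μm/a
Convert to mass loss: 2.219 μm/a × 7.14 g/cm³ = 15.84 g·m⁻²·a⁻¹

r_corr = 15.8 g·m⁻²·a⁻¹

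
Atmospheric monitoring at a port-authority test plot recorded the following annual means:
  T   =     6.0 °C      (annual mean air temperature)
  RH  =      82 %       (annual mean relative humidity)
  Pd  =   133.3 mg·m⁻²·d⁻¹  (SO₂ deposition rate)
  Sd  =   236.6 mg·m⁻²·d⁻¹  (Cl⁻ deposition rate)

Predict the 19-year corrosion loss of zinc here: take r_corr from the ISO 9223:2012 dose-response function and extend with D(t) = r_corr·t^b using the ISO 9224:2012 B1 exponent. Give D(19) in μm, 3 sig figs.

zinc: f(T) = +0.038·(T−10) [T≤10 °C] = -0.1520
  sulphur-dioxide contribution → 4.146 μm/a
  chloride contribution → 1.267 μm/a
  ⇒ r_corr(zinc) = 5.413 μm/a
Power-law: D(19) = r_corr · 19^0.813
  D(19) = 5.413 × 19^0.813 = 5.413 × 10.96 = 59.3 μm

D(19) = 59.3 μm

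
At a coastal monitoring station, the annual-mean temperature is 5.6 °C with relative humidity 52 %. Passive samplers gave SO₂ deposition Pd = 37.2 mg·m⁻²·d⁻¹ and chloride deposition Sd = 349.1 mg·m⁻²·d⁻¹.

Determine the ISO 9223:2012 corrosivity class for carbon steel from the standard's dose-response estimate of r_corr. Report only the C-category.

carbon steel: temperature factor f = +0.150·(-4.4) = -0.6600
  SO₂ term: 1.77·37.2^0.52·exp(0.02·52-0.6600) = 16.97
  Sd branch = 0.102·Sd^0.62·e^(0.033·RH+0.04·T) = 26.78 μm/a
  r_corr = 16.97 + 26.78 = 43.75 μm/a
ISO 9223 Table 2 (carbon steel): 25 < 43.7 ≤ 50 μm/a ⇒ C3

C3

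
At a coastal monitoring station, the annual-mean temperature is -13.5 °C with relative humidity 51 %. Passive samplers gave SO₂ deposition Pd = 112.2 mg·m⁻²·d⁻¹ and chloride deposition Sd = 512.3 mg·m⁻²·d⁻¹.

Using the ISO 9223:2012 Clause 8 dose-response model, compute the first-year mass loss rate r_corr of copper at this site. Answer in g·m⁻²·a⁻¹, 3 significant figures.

copper: temperature factor f = +0.126·(-23.5) = -2.9610
  Pd branch = 0.0053·Pd^0.26·e^(0.059·RH+f) = 0.01897 μm/a
  Cl⁻ term: 0.01025·512.3^0.27·exp(0.036·51+0.049·-13.5) = 0.1788
  sum: 0.01897 + 0.1788 → r_corr = 0.1978 μm/a
Convert to mass loss: 0.1978 μm/a × 8.96 g/cm³ = 1.772 g·m⁻²·a⁻¹

r_corr = 1.77 g·m⁻²·a⁻¹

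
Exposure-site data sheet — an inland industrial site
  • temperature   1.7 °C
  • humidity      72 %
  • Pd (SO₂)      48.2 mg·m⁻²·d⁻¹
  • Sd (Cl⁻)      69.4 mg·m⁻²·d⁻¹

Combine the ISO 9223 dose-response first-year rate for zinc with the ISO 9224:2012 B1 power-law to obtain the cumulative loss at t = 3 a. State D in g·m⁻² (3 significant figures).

zinc: f(T) = +0.038·(T−10) [T≤10 °C] = -0.3154
  Pd branch = 0.0129·Pd^0.44·e^(0.046·RH+f) = 1.421 μm/a
  Sd branch = 0.0175·Sd^0.57·e^(0.008·RH+0.085·T) = 0.4032 μm/a
  r_corr = 1.421 + 0.4032 = 1.824 μm/a
ISO 9224: D(t) = r_corr · t^b with b = 0.813 (zinc, B1)
  D(3) = 1.824 × 3^0.813 = 1.824 × 2.443 = 4.456 μm
  Mass loss = 4.456 μm × 7.14 g/cm³ = 31.81 g·m⁻²

D(3) = 31.8 g·m⁻²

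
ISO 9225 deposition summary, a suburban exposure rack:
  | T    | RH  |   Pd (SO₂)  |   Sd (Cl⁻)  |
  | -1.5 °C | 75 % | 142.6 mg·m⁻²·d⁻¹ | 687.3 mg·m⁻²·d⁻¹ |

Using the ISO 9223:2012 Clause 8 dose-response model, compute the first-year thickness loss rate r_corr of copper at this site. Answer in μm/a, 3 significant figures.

r_corr = 1.20 μm/a

copper: f(T) = +0.126·(T−10) [T≤10 °C] = -1.4490
  Pd branch = 0.0053·Pd^0.26·e^(0.059·RH+f) = 0.3774 μm/a
  Sd branch = 0.01025·Sd^0.27·e^(0.036·RH+0.049·T) = 0.8269 μm/a
  r_corr = 0.3774 + 0.8269 = 1.204 μm/a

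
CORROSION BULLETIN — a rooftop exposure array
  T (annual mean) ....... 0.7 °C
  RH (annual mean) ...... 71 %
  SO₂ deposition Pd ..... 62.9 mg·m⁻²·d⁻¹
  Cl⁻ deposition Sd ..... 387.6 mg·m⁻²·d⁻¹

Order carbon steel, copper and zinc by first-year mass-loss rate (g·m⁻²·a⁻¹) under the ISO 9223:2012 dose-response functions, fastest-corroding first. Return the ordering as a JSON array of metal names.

["carbon steel", "zinc", "copper"]

carbon steel: temperature factor f = +0.150·(-9.3) = -1.3950
  sulphur-dioxide contribution → 15.64 μm/a
  chloride contribution → 43.97 μm/a
  total first-year rate 59.6 μm/a
  mass loss = 59.6 μm/a × 7.85 g/cm³ = 467.9 g·m⁻²·a⁻¹
copper: f(T) = +0.126·(T−10) [T≤10 °C] = -1.1718
  sulphur-dioxide contribution → 0.3179 μm/a
  chloride contribution → 0.6832 μm/a
  total first-year rate 1.001 μm/a
  mass loss = 1.001 μm/a × 8.96 g/cm³ = 8.97 g·m⁻²·a⁻¹
zinc: f(T) = +0.038·(T−10) [T≤10 °C] = -0.3534
  sulphur-dioxide contribution → 1.469 μm/a
  chloride contribution → 0.9793 μm/a
  total first-year rate 2.448 μm/a
  mass loss = 2.448 μm/a × 7.14 g/cm³ = 17.48 g·m⁻²·a⁻¹
Ordering by g·m⁻²·a⁻¹: carbon steel (468) > zinc (17.5) > copper (8.97)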